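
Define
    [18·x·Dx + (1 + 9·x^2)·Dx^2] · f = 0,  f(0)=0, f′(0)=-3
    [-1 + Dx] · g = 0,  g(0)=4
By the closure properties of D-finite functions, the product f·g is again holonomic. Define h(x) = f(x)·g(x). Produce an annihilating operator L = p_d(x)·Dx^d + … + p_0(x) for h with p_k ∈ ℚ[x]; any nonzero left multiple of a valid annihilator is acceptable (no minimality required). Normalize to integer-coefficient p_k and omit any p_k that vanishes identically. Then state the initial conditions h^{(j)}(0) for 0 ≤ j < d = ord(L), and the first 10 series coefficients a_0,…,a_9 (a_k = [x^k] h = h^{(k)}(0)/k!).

L = (1 - 18·x + 9·x^2) + (-2 + 18·x - 18·x^2)·Dx + (1 + 9·x^2)·Dx^2  (order 2).
h: a_k = 0, -12, -12, 30, 34, -1769/10, -377/2, 484679/420, 511397/420, -27320809/3360, …
ICs: h(0) = 0, h′(0) = -12.

f: a_k = 0, -3, 0, 9, 0, -243/5, 0, 2187/7, 0, -2187, …
g: a_k = 4, 4, 2, 2/3, 1/6, 1/30, 1/180, 1/1260, 1/10080, 1/90720, …
h₀=f·g: eliminate ⇒ L₀, order ≤ 2·1.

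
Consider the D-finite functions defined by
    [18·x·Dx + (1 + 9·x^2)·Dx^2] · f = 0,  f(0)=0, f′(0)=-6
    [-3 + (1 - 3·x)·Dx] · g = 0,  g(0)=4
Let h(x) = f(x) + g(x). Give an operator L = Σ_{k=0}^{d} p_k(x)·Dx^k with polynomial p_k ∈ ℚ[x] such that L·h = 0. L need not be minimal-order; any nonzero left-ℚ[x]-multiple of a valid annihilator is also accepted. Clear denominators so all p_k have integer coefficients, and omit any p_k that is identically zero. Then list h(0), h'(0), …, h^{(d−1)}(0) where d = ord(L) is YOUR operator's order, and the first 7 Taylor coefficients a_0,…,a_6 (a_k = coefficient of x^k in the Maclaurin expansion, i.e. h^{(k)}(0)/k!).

L = (18 - 216·x - 486·x^2)·Dx + (-12 + 18·x - 108·x^2 - 486·x^3)·Dx^2 + (1 - 81·x^4)·Dx^3  (order 3).
h: a_k = 4, 6, 36, 126, 324, 4374/5, 2916, …
ICs: h(0) = 4, h′(0) = 6, h′′(0) = 72.

f: a_k = 0, -6, 0, 18, 0, -486/5, 0, …
g: a_k = 4, 12, 36, 108, 324, 972, 2916, …
h₀=f+g: left-lcm gives L₀, ord ≤ 3.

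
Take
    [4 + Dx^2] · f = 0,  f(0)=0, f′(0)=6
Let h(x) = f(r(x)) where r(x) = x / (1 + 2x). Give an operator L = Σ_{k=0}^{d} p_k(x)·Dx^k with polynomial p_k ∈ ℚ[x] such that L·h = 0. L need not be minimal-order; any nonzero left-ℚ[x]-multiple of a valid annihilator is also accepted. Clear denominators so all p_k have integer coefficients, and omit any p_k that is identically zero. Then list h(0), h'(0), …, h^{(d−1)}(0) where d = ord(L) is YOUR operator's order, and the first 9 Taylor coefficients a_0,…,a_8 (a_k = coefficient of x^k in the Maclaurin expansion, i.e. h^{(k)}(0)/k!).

L = 4 + (4 + 24·x + 48·x^2 + 32·x^3)·Dx + (1 + 8·x + 24·x^2 + 32·x^3 + 16·x^4)·Dx^2  (order 2).
h: a_k = 0, 6, -12, 20, -24, 4/5, 120, -55448/105, 25456/15, …
ICs: h(0) = 0, h′(0) = 6.

f: a_k = 0, 6, 0, -4, 0, 4/5, 0, -8/105, 0, …
f∘r: x↦r, Dx↦Dx/r' in L_f ⇒ L₀.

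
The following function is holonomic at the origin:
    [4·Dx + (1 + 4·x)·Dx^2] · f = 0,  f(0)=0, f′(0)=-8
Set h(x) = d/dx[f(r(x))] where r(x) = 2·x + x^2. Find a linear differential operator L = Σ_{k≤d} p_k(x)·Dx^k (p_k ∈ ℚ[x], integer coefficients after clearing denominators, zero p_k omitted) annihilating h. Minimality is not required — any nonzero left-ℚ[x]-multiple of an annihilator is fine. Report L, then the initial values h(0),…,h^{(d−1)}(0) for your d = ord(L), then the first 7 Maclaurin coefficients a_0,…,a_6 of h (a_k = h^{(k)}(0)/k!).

L = (7 + 8·x + 4·x^2) + (1 + 9·x + 12·x^2 + 4·x^3)·Dx  (order 1).
h: a_k = -16, 112, -832, 6208, -46336, 345856, -2581504, …
ICs: h(0) = -16.

f: a_k = 0, -8, 16, -128/3, 128, -2048/5, 4096/3, …
L₀ from L_f via x↦r, Dx↦r'^{-1}Dx.
h=h₀': d/dx-closure on L₀ ⇒ L.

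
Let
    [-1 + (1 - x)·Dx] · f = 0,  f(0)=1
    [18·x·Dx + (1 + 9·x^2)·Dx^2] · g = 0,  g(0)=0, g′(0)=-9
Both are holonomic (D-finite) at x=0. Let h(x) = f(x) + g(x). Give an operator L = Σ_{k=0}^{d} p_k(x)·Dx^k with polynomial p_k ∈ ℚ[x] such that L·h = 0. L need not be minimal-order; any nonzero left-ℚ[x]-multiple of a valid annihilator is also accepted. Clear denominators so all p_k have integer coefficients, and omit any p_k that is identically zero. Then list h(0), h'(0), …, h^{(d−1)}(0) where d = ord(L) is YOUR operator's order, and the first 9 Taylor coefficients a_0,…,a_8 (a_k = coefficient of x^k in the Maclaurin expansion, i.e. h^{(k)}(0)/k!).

f: a_k = 1, 1, 1, 1, 1, 1, 1, 1, 1, …
g: a_k = 0, -9, 0, 27, 0, -729/5, 0, 6561/7, 0, …
h₀=f+g: left-lcm gives L₀, ord ≤ 3.
L = (-18 + 72·x + 486·x^2)·Dx + (12 - 18·x - 180·x^2 + 486·x^3)·Dx^2 + (-1 - 8·x - 72·x^3 + 81·x^4)·Dx^3  (order 3).
h: a_k = 1, -8, 1, 28, 1, -724/5, 1, 6568/7, 1, …
ICs: h(0) = 1, h′(0) = -8, h′′(0) = 2.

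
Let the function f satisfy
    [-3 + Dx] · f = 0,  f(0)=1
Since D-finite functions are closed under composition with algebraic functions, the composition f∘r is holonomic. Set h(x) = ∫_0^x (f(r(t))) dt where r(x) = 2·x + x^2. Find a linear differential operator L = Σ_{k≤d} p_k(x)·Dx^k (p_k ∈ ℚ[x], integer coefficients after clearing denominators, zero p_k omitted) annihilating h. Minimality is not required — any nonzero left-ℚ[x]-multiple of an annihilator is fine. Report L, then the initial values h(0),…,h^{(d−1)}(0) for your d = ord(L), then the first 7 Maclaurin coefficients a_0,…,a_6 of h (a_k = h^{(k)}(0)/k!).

L = (-6 - 6·x)·Dx + Dx^2  (order 2).
h: a_k = 0, 1, 3, 7, 27/2, 45/2, 333/10, …
ICs: h(0) = 0, h′(0) = 1.

f: a_k = 1, 3, 9/2, 9/2, 27/8, 81/40, 81/80, …
f∘r: x↦r, Dx↦Dx/r' in L_f ⇒ L₀.
h=∫₀ˣh₀: take L = L₀·Dx.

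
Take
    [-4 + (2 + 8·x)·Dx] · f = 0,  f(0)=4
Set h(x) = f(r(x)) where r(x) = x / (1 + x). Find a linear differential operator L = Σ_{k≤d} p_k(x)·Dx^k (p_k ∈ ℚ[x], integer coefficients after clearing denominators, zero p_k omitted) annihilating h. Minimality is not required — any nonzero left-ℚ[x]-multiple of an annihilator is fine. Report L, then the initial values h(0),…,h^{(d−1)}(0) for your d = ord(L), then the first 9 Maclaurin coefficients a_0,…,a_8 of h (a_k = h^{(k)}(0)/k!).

L = -2 + (1 + 6·x + 5·x^2)·Dx  (order 1).
h: a_k = 4, 8, -16, 40, -120, 408, -1504, 5848, -23600, …
ICs: h(0) = 4.

f: a_k = 4, 8, -8, 16, -40, 112, -336, 1056, -3432, …
h₀=f(r): pull back L_f along r ⇒ L₀.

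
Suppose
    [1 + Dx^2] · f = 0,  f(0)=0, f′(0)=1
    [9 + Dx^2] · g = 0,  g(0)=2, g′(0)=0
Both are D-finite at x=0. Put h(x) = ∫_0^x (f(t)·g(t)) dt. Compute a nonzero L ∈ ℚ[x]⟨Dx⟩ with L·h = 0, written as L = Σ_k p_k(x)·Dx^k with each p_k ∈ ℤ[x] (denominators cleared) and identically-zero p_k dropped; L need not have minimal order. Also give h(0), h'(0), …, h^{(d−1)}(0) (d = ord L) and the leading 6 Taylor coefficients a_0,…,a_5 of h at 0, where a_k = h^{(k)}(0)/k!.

f: a_k = 0, 1, 0, -1/6, 0, 1/120, …
g: a_k = 2, 0, -9, 0, 27/4, 0, …
Sym-product of L_f,L_g gives L₀ (≤ ord 4).
h=∫h₀ ⇒ L = L₀·Dx.
L = 64·Dx + 20·Dx^3 + Dx^5  (order 5).
h: a_k = 0, 0, 1, 0, -7/3, 0, …
ICs: h(0) = 0, h′(0) = 0, h′′(0) = 2, h′′′(0) = 0, h′′′′(0) = -56.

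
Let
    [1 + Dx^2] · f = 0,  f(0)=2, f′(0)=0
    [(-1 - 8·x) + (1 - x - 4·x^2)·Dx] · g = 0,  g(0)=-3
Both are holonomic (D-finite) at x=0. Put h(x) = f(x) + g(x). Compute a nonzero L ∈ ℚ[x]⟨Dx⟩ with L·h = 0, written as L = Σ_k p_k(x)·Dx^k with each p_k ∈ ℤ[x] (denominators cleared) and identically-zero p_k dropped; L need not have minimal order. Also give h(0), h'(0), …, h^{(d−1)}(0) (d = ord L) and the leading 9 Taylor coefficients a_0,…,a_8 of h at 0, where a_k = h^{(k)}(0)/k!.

f: a_k = 2, 0, -1, 0, 1/12, 0, -1/360, 0, 1/20160, …
g: a_k = -3, -3, -15, -27, -87, -195, -543, -1323, -3495, …
Sum ⇒ L₀ = lclm(L_f,L_g) in ℚ(x)⟨Dx⟩.
L = (-55 - 486·x - 553·x^2 - 1488·x^3 - 80·x^4 - 128·x^5) + (11 + 11·x + 23·x^2 - 169·x^3 - 348·x^4 - 48·x^5 - 64·x^6)·Dx + (-55 - 486·x - 553·x^2 - 1488·x^3 - 80·x^4 - 128·x^5)·Dx^2 + (11 + 11·x + 23·x^2 - 169·x^3 - 348·x^4 - 48·x^5 - 64·x^6)·Dx^3  (order 3).
h: a_k = -1, -3, -16, -27, -1043/12, -195, -195481/360, -1323, -70459199/20160, …
ICs: h(0) = -1, h′(0) = -3, h′′(0) = -32.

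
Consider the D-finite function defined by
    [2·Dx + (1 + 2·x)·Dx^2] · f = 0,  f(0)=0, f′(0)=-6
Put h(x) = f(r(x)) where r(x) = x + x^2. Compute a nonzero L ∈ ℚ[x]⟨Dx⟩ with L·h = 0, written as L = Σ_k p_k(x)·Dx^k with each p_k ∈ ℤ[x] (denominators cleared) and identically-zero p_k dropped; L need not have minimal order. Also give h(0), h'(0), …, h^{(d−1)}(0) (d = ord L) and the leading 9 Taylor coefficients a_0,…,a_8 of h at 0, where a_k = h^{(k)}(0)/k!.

L = (4·x + 4·x^2)·Dx + (1 + 4·x + 6·x^2 + 4·x^3)·Dx^2  (order 2).
h: a_k = 0, -6, 0, 4, -6, 24/5, 0, -48/7, 12, …
ICs: h(0) = 0, h′(0) = -6.

f: a_k = 0, -6, 6, -8, 12, -96/5, 32, -384/7, 96, …
Substitute x→r, Dx→(1/r')Dx; clear ⇒ L₀.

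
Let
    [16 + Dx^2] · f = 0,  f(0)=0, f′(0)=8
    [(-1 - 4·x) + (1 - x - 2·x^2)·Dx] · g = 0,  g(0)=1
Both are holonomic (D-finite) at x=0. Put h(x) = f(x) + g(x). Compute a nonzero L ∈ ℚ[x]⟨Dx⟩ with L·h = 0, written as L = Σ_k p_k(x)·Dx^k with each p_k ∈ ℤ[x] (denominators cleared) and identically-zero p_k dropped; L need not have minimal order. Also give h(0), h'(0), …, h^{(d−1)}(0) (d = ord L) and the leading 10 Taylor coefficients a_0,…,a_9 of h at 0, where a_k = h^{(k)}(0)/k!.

L = (-368 - 1408·x + 256·x^2 - 512·x^3 - 2560·x^4 - 2048·x^5) + (176 - 336·x - 384·x^2 + 1024·x^3 + 384·x^4 - 1536·x^5 - 1024·x^6)·Dx + (-23 - 88·x + 16·x^2 - 32·x^3 - 160·x^4 - 128·x^5)·Dx^2 + (11 - 21·x - 24·x^2 + 64·x^3 + 24·x^4 - 96·x^5 - 64·x^6)·Dx^3  (order 3).
h: a_k = 1, 9, 3, -49/3, 11, 571/15, 43, 24727/315, 171, 970831/2835, …
ICs: h(0) = 1, h′(0) = 9, h′′(0) = 6.

f: a_k = 0, 8, 0, -64/3, 0, 256/15, 0, -2048/315, 0, 4096/2835, …
g: a_k = 1, 1, 3, 5, 11, 21, 43, 85, 171, 341, …
L₀ := lclm(L_f,L_g); ord L₀ ≤ 2+1.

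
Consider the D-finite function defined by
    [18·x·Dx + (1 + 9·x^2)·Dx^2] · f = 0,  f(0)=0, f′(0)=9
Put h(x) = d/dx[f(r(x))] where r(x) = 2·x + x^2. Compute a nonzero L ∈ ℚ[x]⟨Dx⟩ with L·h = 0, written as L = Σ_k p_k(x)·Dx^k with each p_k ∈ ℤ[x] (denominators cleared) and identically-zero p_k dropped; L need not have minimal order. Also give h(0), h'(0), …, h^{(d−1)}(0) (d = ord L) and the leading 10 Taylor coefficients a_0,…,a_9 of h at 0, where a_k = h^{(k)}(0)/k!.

L = (-1 + 72·x + 144·x^2 + 108·x^3 + 27·x^4) + (1 + x + 36·x^2 + 72·x^3 + 45·x^4 + 9·x^5)·Dx  (order 1).
h: a_k = 18, 18, -648, -1296, 22518, 69822, -758160, -3312576, 24577506, 145918098, …
ICs: h(0) = 18.

f: a_k = 0, 9, 0, -27, 0, 729/5, 0, -6561/7, 0, 6561, …
Substitute x→r, Dx→(1/r')Dx; clear ⇒ L₀.
Differentiate: ansatz ord ≤ ord L₀ ⇒ L.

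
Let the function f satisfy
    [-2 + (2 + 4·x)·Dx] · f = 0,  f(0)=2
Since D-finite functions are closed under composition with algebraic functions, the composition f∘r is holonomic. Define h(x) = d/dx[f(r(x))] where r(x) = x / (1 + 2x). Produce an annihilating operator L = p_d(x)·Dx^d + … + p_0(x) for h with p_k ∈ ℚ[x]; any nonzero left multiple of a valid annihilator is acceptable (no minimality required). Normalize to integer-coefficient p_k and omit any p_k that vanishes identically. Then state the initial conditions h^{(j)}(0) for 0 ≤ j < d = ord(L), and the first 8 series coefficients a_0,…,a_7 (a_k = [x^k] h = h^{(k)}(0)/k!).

L = (-5 - 16·x) + (-1 - 6·x - 8·x^2)·Dx  (order 1).
h: a_k = 2, -10, 39, -141, 1995/4, -7059/4, 50435/8, -182461/8, …
ICs: h(0) = 2.

f: a_k = 2, 2, -1, 1, -5/4, 7/4, -21/8, 33/8, …
L₀ from L_f via x↦r, Dx↦r'^{-1}Dx.
h₀' ⇒ L via d/dx closure of L₀.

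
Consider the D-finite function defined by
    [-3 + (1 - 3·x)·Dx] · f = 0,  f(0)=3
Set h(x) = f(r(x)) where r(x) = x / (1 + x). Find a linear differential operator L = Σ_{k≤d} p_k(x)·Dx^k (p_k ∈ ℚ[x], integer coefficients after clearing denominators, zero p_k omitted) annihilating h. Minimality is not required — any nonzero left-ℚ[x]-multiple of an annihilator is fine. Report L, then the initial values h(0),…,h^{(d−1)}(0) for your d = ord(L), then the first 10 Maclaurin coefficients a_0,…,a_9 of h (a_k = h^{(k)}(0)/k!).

f: a_k = 3, 9, 27, 81, 243, 729, 2187, 6561, 19683, 59049, …
f∘r: x↦r, Dx↦Dx/r' in L_f ⇒ L₀.
L = 3 + (-1 + x + 2·x^2)·Dx  (order 1).
h: a_k = 3, 9, 18, 36, 72, 144, 288, 576, 1152, 2304, …
ICs: h(0) = 3.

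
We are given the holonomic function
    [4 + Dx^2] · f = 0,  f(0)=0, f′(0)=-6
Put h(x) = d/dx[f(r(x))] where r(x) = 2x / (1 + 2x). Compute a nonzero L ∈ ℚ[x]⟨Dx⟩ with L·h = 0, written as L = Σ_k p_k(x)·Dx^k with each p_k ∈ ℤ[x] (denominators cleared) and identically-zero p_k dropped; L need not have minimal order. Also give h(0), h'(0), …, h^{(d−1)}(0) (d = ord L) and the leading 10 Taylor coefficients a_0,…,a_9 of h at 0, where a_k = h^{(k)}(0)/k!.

f: a_k = 0, -6, 0, 4, 0, -4/5, 0, 8/105, 0, -4/945, …
f∘r: x↦r, Dx↦Dx/r' in L_f ⇒ L₀.
h=h₀': d/dx-closure on L₀ ⇒ L.
L = (40 + 96·x + 96·x^2) + (12 + 72·x + 144·x^2 + 96·x^3)·Dx + (1 + 8·x + 24·x^2 + 32·x^3 + 16·x^4)·Dx^2  (order 2).
h: a_k = -12, 48, -48, -384, 2752, -11520, 565504/15, -1552384/15, 25222144/105, -9367552/21, …
ICs: h(0) = -12, h′(0) = 48.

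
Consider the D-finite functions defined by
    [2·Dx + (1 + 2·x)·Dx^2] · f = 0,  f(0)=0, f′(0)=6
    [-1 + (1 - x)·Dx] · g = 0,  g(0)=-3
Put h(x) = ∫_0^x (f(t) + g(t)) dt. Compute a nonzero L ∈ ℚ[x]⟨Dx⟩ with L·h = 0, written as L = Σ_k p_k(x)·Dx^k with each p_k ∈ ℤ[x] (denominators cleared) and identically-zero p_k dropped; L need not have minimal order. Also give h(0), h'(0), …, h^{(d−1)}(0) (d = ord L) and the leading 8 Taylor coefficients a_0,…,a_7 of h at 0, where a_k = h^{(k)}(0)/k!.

L = (-14 - 4·x)·Dx^2 + (1 - 20·x - 8·x^2)·Dx^3 + (2 + 3·x - 3·x^2 - 2·x^3)·Dx^4  (order 4).
h: a_k = 0, -3, 3/2, -3, 5/4, -3, 27/10, -5, …
ICs: h(0) = 0, h′(0) = -3, h′′(0) = 3, h′′′(0) = -18.

f: a_k = 0, 6, -6, 8, -12, 96/5, -32, 384/7, …
g: a_k = -3, -3, -3, -3, -3, -3, -3, -3, …
h₀=f+g: left-lcm gives L₀, ord ≤ 3.
∫: right-multiply L₀ by Dx.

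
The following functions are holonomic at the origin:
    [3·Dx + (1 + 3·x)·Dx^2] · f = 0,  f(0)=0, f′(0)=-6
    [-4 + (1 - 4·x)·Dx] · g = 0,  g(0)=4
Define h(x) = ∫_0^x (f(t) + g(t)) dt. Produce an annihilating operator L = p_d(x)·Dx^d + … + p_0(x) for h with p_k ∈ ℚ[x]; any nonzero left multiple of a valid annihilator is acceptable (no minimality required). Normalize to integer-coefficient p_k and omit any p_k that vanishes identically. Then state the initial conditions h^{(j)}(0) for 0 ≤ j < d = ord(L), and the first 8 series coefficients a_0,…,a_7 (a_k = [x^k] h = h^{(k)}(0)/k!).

f: a_k = 0, -6, 9, -18, 81/2, -486/5, 243, -4374/7, …
g: a_k = 4, 16, 64, 256, 1024, 4096, 16384, 65536, …
f+g: L₀ = lclm(L_f,L_g), ord ≤ 2+1.
h=∫₀ˣh₀: take L = L₀·Dx.
L = (-432 - 288·x)·Dx^2 + (-78 - 720·x - 576·x^2)·Dx^3 + (11 + x - 144·x^2 - 144·x^3)·Dx^4  (order 4).
h: a_k = 0, 4, 5, 73/3, 119/2, 2129/10, 9997/15, 16627/7, …
ICs: h(0) = 0, h′(0) = 4, h′′(0) = 10, h′′′(0) = 146.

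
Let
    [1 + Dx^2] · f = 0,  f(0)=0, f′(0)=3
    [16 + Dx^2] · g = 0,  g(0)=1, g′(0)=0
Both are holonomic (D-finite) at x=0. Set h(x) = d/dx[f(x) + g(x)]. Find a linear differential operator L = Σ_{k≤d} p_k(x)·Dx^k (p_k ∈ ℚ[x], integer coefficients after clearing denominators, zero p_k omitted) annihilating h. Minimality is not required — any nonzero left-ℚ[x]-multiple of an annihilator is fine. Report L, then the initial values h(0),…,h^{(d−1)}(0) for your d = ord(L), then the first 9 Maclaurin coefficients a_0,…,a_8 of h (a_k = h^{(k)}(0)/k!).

L = 16 + 17·Dx^2 + Dx^4  (order 4).
h: a_k = 3, -16, -3/2, 128/3, 1/8, -512/15, -1/240, 4096/315, 1/13440, …
ICs: h(0) = 3, h′(0) = -16, h′′(0) = -3, h′′′(0) = 256.

f: a_k = 0, 3, 0, -1/2, 0, 1/40, 0, -1/1680, 0, …
g: a_k = 1, 0, -8, 0, 32/3, 0, -256/45, 0, 512/315, …
Sum ⇒ L₀ = lclm(L_f,L_g) in ℚ(x)⟨Dx⟩.
h=h₀': d/dx-closure on L₀ ⇒ L.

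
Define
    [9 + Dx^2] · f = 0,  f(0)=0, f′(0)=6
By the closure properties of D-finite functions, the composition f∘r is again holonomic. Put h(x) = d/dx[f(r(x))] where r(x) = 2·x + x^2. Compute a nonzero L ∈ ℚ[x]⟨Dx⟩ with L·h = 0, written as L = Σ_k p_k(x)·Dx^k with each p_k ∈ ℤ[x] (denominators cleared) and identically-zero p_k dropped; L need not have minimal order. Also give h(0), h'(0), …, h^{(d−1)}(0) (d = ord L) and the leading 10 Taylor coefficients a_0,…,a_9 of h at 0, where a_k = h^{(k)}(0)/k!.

L = (39 + 144·x + 216·x^2 + 144·x^3 + 36·x^4) + (-3 - 3·x)·Dx + (1 + 2·x + x^2)·Dx^2  (order 2).
h: a_k = 12, 12, -216, -432, 378, 1890, 7452/5, -9072/5, -306909/70, -32481/14, …
ICs: h(0) = 12, h′(0) = 12.

f: a_k = 0, 6, 0, -9, 0, 81/20, 0, -243/280, 0, 243/2240, …
Substitute x→r, Dx→(1/r')Dx; clear ⇒ L₀.
h=h₀': d/dx-closure on L₀ ⇒ L.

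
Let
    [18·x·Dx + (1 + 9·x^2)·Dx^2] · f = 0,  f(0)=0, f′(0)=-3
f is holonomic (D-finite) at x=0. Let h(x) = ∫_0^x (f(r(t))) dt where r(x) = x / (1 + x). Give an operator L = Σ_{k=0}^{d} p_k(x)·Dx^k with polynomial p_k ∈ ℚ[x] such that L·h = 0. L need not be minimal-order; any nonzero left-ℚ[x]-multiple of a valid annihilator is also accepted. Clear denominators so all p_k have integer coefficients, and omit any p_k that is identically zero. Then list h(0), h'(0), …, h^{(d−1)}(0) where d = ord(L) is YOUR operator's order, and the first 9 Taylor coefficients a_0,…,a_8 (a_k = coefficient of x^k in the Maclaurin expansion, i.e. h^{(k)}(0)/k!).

L = (2 + 20·x)·Dx^2 + (1 + 2·x + 10·x^2)·Dx^3  (order 3).
h: a_k = 0, 0, -3/2, 1, 3/2, -24/5, 2/5, 156/7, -249/7, …
ICs: h(0) = 0, h′(0) = 0, h′′(0) = -3.

f: a_k = 0, -3, 0, 9, 0, -243/5, 0, 2187/7, 0, …
Change of var in L_f (x↦r) gives L₀.
∫: right-multiply L₀ by Dx.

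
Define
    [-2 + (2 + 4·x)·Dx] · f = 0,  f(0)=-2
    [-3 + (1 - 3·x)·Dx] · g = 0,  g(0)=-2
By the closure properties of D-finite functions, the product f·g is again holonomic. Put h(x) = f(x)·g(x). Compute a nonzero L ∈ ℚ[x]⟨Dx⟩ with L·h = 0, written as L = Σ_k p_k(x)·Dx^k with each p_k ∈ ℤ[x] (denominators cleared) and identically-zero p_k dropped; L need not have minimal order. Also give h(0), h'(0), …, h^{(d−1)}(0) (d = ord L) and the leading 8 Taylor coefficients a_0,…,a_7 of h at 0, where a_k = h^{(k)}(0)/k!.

L = (4 + 3·x) + (-1 + x + 6·x^2)·Dx  (order 1).
h: a_k = 4, 16, 46, 140, 835/2, 1256, 15051/4, 22593/2, …
ICs: h(0) = 4.

f: a_k = -2, -2, 1, -1, 5/4, -7/4, 21/8, -33/8, …
g: a_k = -2, -6, -18, -54, -162, -486, -1458, -4374, …
Sym-product of L_f,L_g gives L₀ (≤ ord 1).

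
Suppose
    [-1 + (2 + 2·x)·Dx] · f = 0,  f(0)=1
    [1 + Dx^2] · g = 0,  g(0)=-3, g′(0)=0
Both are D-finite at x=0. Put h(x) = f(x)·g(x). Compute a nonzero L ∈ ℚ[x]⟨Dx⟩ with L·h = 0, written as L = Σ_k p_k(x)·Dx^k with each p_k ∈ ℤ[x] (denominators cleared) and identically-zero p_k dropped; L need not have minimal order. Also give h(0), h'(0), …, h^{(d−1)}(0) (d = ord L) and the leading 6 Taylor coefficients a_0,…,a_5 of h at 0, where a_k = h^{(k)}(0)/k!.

L = (7 + 8·x + 4·x^2) + (-4 - 4·x)·Dx + (4 + 8·x + 4·x^2)·Dx^2  (order 2).
h: a_k = -3, -3/2, 15/8, 9/16, -25/128, -13/256, …
ICs: h(0) = -3, h′(0) = -3/2.

f: a_k = 1, 1/2, -1/8, 1/16, -5/128, 7/256, …
g: a_k = -3, 0, 3/2, 0, -1/8, 0, …
h₀=f·g: eliminate ⇒ L₀, order ≤ 1·2.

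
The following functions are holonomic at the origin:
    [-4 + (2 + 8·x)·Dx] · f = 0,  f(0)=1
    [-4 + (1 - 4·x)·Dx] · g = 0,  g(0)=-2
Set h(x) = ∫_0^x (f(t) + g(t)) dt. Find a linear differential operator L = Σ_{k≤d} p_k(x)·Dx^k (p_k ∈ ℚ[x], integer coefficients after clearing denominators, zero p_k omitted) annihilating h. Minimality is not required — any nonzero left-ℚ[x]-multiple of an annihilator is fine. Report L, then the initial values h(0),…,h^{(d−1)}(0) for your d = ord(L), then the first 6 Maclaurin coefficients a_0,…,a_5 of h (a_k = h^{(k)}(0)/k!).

f: a_k = 1, 2, -2, 4, -10, 28, …
g: a_k = -2, -8, -32, -128, -512, -2048, …
L₀ := lclm(L_f,L_g); ord L₀ ≤ 1+1.
∫: right-multiply L₀ by Dx.
L = (40 + 96·x)·Dx + (-18 - 112·x - 288·x^2)·Dx^2 + (1 + 12·x - 16·x^2 - 192·x^3)·Dx^3  (order 3).
h: a_k = 0, -1, -3, -34/3, -31, -522/5, …
ICs: h(0) = 0, h′(0) = -1, h′′(0) = -6.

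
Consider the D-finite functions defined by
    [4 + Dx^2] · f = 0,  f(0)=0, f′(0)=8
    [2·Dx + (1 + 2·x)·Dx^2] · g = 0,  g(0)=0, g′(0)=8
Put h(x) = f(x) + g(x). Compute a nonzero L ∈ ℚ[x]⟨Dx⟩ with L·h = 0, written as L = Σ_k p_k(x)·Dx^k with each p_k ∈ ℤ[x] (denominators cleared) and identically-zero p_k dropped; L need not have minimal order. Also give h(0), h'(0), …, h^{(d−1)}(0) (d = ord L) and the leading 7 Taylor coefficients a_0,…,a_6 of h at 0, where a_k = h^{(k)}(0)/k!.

L = (56 + 32·x + 32·x^2)·Dx + (12 + 40·x + 48·x^2 + 32·x^3)·Dx^2 + (14 + 8·x + 8·x^2)·Dx^3 + (3 + 10·x + 12·x^2 + 8·x^3)·Dx^4  (order 4).
h: a_k = 0, 16, -8, 16/3, -16, 80/3, -128/3, …
ICs: h(0) = 0, h′(0) = 16, h′′(0) = -16, h′′′(0) = 32.

f: a_k = 0, 8, 0, -16/3, 0, 16/15, 0, …
g: a_k = 0, 8, -8, 32/3, -16, 128/5, -128/3, …
L₀ := lclm(L_f,L_g); ord L₀ ≤ 2+2.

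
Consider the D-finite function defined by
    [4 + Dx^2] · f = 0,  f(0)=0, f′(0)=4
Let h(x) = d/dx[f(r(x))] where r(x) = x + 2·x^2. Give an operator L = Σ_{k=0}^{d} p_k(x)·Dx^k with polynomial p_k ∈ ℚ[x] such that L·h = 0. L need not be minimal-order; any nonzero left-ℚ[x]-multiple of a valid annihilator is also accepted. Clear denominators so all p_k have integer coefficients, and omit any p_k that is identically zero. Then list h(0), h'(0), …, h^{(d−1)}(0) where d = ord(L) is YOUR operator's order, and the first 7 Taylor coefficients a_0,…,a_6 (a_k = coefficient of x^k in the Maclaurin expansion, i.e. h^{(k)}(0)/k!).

L = (52 + 64·x + 384·x^2 + 1024·x^3 + 1024·x^4) + (-12 - 48·x)·Dx + (1 + 8·x + 16·x^2)·Dx^2  (order 2).
h: a_k = 4, 16, -8, -64, -472/3, -96, 6704/45, …
ICs: h(0) = 4, h′(0) = 16.

f: a_k = 0, 4, 0, -8/3, 0, 8/15, 0, …
Change of var in L_f (x↦r) gives L₀.
h₀' ⇒ L via d/dx closure of L₀.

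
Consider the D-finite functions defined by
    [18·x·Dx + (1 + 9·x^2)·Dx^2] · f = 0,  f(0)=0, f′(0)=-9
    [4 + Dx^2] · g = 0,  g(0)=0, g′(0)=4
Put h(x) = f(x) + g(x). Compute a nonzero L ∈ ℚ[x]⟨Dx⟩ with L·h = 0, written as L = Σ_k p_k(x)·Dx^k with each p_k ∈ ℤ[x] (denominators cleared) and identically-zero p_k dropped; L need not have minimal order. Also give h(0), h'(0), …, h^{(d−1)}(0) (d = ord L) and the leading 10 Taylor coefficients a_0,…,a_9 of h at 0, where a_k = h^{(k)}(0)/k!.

f: a_k = 0, -9, 0, 27, 0, -729/5, 0, 6561/7, 0, -6561, …
g: a_k = 0, 4, 0, -8/3, 0, 8/15, 0, -16/315, 0, 8/2835, …
L₀ := lclm(L_f,L_g); ord L₀ ≤ 2+2.
L = (-3744·x + 37584·x^3 + 11664·x^5)·Dx + (-28 + 864·x^2 + 10692·x^4 + 5832·x^6)·Dx^2 + (-936·x + 9396·x^3 + 2916·x^5)·Dx^3 + (-7 + 216·x^2 + 2673·x^4 + 1458·x^6)·Dx^4  (order 4).
h: a_k = 0, -5, 0, 73/3, 0, -2179/15, 0, 295229/315, 0, -18600427/2835, …
ICs: h(0) = 0, h′(0) = -5, h′′(0) = 0, h′′′(0) = 146.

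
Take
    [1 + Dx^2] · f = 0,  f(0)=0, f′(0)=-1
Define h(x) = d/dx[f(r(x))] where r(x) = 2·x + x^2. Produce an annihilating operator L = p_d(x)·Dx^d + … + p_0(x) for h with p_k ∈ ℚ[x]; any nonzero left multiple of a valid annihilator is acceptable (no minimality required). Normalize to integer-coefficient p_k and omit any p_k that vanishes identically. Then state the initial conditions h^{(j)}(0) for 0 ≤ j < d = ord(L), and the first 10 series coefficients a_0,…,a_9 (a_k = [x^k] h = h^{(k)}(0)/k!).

f: a_k = 0, -1, 0, 1/6, 0, -1/120, 0, 1/5040, 0, -1/362880, …
L₀ from L_f via x↦r, Dx↦r'^{-1}Dx.
Differentiate: ansatz ord ≤ ord L₀ ⇒ L.
L = (7 + 16·x + 24·x^2 + 16·x^3 + 4·x^4) + (-3 - 3·x)·Dx + (1 + 2·x + x^2)·Dx^2  (order 2).
h: a_k = -2, -2, 4, 8, 11/3, -3, -202/45, -88/45, 551/1260, 27/28, …
ICs: h(0) = -2, h′(0) = -2.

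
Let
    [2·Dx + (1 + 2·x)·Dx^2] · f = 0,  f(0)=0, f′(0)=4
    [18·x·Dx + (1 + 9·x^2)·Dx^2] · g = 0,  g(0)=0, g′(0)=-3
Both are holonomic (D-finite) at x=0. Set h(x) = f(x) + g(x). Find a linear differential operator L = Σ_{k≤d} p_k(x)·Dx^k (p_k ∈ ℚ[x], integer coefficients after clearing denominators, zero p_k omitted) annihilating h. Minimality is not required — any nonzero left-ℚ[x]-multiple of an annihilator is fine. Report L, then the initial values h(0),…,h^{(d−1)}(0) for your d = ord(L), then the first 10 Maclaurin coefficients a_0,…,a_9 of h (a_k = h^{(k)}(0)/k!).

f: a_k = 0, 4, -4, 16/3, -8, 64/5, -64/3, 256/7, -64, 1024/9, …
g: a_k = 0, -3, 0, 9, 0, -243/5, 0, 2187/7, 0, -2187, …
f+g: L₀ = lclm(L_f,L_g), ord ≤ 2+2.
L = (-18 - 108·x + 486·x^2 + 324·x^3)·Dx + (-13 - 36·x + 135·x^2 + 972·x^3 + 648·x^4)·Dx^2 + (-1 + 7·x + 18·x^2 + 81·x^3 + 243·x^4 + 162·x^5)·Dx^3  (order 3).
h: a_k = 0, 1, -4, 43/3, -8, -179/5, -64/3, 349, -64, -18659/9, …
ICs: h(0) = 0, h′(0) = 1, h′′(0) = -8.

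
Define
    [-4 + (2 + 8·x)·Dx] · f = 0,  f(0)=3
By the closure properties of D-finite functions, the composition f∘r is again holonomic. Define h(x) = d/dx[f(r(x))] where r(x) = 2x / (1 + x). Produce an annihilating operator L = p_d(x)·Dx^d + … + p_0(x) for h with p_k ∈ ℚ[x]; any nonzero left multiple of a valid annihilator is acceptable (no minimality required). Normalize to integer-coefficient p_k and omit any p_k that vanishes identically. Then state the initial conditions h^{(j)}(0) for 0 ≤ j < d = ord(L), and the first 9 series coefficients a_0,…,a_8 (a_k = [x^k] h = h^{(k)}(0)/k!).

f: a_k = 3, 6, -6, 12, -30, 84, -252, 792, -2574, …
Substitute x→r, Dx→(1/r')Dx; clear ⇒ L₀.
h₀' ⇒ L via d/dx closure of L₀.
L = (-6 - 18·x) + (-1 - 10·x - 9·x^2)·Dx  (order 1).
h: a_k = 12, -72, 468, -3408, 26460, -212760, 1747620, -14562720, 122617260, …
ICs: h(0) = 12.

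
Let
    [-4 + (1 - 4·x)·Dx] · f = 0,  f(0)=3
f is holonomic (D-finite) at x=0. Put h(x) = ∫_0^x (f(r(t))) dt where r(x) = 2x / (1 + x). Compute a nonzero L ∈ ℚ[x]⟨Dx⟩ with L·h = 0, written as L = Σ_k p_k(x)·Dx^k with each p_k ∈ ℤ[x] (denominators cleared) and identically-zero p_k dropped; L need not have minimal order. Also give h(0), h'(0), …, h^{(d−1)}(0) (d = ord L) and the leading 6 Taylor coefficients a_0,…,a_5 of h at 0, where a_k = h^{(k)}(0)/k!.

L = 8·Dx + (-1 + 6·x + 7·x^2)·Dx^2  (order 2).
h: a_k = 0, 3, 12, 56, 294, 8232/5, …
ICs: h(0) = 0, h′(0) = 3.

f: a_k = 3, 12, 48, 192, 768, 3072, …
L₀ from L_f via x↦r, Dx↦r'^{-1}Dx.
h=∫₀ˣh₀: take L = L₀·Dx.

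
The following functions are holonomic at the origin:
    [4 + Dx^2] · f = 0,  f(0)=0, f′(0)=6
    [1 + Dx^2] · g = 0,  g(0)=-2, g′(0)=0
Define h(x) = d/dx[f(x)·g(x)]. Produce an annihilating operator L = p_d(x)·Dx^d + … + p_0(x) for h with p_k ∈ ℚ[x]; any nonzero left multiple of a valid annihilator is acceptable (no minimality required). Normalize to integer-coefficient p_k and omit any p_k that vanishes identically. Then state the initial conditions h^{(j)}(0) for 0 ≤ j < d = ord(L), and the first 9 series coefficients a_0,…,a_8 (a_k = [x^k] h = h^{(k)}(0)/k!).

f: a_k = 0, 6, 0, -4, 0, 4/5, 0, -8/105, 0, …
g: a_k = -2, 0, 1, 0, -1/12, 0, 1/360, 0, -1/20160, …
f·g: L₀ = L_f ⊗_s L_g, ord ≤ 2·2.
Derive L from L₀ (diff closure).
L = 9 + 10·Dx^2 + Dx^4  (order 4).
h: a_k = -12, 0, 42, 0, -61/2, 0, 547/60, 0, -703/480, …
ICs: h(0) = -12, h′(0) = 0, h′′(0) = 84, h′′′(0) = 0.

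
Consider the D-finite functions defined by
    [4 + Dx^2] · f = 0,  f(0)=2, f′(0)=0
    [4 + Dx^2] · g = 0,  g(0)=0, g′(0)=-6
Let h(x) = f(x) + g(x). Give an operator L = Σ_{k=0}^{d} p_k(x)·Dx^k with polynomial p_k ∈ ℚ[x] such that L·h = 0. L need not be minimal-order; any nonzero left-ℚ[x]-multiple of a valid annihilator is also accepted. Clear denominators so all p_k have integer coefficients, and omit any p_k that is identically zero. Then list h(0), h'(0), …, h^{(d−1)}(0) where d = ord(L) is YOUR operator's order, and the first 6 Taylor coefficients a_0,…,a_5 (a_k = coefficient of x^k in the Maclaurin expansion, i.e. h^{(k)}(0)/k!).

f: a_k = 2, 0, -4, 0, 4/3, 0, …
g: a_k = 0, -6, 0, 4, 0, -4/5, …
Weyl lclm of L_f,L_g ⇒ L₀ (ord ≤ 4).
L = 4 + Dx^2  (order 2).
h: a_k = 2, -6, -4, 4, 4/3, -4/5, …
ICs: h(0) = 2, h′(0) = -6.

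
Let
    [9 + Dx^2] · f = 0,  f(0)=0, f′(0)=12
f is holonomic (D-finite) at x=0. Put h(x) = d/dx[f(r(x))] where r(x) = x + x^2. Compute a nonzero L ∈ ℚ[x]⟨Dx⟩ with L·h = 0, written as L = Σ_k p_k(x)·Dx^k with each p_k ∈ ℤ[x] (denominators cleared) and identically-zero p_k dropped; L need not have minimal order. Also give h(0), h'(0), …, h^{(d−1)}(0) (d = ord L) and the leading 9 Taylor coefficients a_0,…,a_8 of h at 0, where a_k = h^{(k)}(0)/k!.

L = (21 + 72·x + 216·x^2 + 288·x^3 + 144·x^4) + (-6 - 12·x)·Dx + (1 + 4·x + 4·x^2)·Dx^2  (order 2).
h: a_k = 12, 24, -54, -216, -459/2, 135, 11097/20, 2754/5, 43011/1120, …
ICs: h(0) = 12, h′(0) = 24.

f: a_k = 0, 12, 0, -18, 0, 81/10, 0, -243/140, 0, …
Change of var in L_f (x↦r) gives L₀.
h=h₀': d/dx-closure on L₀ ⇒ L.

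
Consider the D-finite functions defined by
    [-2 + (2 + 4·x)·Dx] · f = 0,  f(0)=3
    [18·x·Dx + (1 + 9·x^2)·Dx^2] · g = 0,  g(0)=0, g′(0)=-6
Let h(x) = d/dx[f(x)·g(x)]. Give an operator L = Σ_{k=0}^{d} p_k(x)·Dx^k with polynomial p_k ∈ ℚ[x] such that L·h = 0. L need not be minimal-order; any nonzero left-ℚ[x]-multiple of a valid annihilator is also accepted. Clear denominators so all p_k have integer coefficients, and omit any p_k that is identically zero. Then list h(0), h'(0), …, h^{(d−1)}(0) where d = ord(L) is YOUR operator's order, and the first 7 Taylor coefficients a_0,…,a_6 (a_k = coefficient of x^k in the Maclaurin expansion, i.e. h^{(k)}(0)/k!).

L = (5 + 60·x - 84·x^2 - 324·x^3 - 81·x^4) + (8 + 58·x + 18·x^2 - 618·x^3 - 1134·x^4 - 324·x^5)·Dx + (1 - 2·x - 14·x^2 - 54·x^3 - 219·x^4 - 324·x^5 - 108·x^6)·Dx^2  (order 2).
h: a_k = -18, -36, 189, 180, -6147/4, -16821/10, 562869/40, …
ICs: h(0) = -18, h′(0) = -36.

f: a_k = 3, 3, -3/2, 3/2, -15/8, 21/8, -63/16, …
g: a_k = 0, -6, 0, 18, 0, -486/5, 0, …
h₀=f·g: eliminate ⇒ L₀, order ≤ 1·2.
Differentiate: ansatz ord ≤ ord L₀ ⇒ L.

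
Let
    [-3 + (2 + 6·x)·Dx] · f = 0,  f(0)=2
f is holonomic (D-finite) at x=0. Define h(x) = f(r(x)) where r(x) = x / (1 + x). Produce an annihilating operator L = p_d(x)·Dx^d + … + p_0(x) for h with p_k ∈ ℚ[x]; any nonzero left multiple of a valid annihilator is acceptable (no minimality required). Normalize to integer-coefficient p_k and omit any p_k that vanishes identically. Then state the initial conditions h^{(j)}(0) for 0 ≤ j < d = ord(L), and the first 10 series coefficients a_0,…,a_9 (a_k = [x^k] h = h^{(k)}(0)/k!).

L = -3 + (2 + 10·x + 8·x^2)·Dx  (order 1).
h: a_k = 2, 3, -21/4, 87/8, -1677/64, 9069/128, -106305/512, 658335/1024, -33903165/16384, 224519505/32768, …
ICs: h(0) = 2.

f: a_k = 2, 3, -9/4, 27/8, -405/64, 1701/128, -15309/512, 72171/1024, -2814669/16384, 14073345/32768, …
L₀ from L_f via x↦r, Dx↦r'^{-1}Dx.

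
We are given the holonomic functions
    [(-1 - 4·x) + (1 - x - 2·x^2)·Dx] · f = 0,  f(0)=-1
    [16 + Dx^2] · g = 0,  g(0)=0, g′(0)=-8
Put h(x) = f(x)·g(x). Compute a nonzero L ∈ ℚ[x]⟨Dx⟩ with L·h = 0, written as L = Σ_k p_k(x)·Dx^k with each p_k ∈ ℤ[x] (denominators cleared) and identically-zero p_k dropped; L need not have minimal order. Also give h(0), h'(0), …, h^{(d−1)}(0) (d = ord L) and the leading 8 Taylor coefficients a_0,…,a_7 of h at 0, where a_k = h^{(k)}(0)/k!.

f: a_k = -1, -1, -3, -5, -11, -21, -43, -85, …
g: a_k = 0, -8, 0, 64/3, 0, -256/15, 0, 2048/315, …
Sym-product of L_f,L_g gives L₀ (≤ ord 2).
L = (-12 + 16·x + 32·x^2) + (2 + 8·x)·Dx + (-1 + x + 2·x^2)·Dx^2  (order 2).
h: a_k = 0, 8, 8, 8/3, 56/3, 616/15, 392/5, 9704/63, …
ICs: h(0) = 0, h′(0) = 8.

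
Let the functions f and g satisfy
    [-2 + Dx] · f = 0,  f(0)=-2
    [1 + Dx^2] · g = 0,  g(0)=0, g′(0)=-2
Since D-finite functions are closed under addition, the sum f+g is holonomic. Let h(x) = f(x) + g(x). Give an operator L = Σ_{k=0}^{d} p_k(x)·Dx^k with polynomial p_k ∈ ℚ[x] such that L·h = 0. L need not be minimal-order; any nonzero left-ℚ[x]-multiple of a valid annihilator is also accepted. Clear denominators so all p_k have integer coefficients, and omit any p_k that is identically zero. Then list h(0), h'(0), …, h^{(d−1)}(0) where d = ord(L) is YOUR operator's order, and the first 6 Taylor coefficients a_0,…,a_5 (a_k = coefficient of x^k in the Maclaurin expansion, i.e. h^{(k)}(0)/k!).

f: a_k = -2, -4, -4, -8/3, -4/3, -8/15, …
g: a_k = 0, -2, 0, 1/3, 0, -1/60, …
Sum ⇒ L₀ = lclm(L_f,L_g) in ℚ(x)⟨Dx⟩.
L = -2 + Dx - 2·Dx^2 + Dx^3  (order 3).
h: a_k = -2, -6, -4, -7/3, -4/3, -11/20, …
ICs: h(0) = -2, h′(0) = -6, h′′(0) = -8.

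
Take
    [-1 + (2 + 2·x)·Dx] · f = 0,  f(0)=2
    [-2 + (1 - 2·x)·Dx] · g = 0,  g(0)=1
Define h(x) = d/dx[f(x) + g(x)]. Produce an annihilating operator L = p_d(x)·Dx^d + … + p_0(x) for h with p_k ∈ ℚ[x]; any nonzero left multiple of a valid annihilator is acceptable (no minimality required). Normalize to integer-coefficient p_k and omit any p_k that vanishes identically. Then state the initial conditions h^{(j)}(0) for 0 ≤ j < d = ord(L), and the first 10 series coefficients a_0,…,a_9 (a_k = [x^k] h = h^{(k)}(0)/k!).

f: a_k = 2, 1, -1/4, 1/8, -5/64, 7/128, -21/512, 33/1024, -429/16384, 715/32768, …
g: a_k = 1, 2, 4, 8, 16, 32, 64, 128, 256, 512, …
Sum ⇒ L₀ = lclm(L_f,L_g) in ℚ(x)⟨Dx⟩.
Differentiate: ansatz ord ≤ ord L₀ ⇒ L.
L = (-20 - 8·x) + (-31 - 68·x - 28·x^2)·Dx + (6 - 2·x - 16·x^2 - 8·x^3)·Dx^2  (order 2).
h: a_k = 3, 15/2, 195/8, 1019/16, 20515/128, 98241/256, 917735/1024, 4193875/2048, 151001379/32768, 671076485/65536, …
ICs: h(0) = 3, h′(0) = 15/2.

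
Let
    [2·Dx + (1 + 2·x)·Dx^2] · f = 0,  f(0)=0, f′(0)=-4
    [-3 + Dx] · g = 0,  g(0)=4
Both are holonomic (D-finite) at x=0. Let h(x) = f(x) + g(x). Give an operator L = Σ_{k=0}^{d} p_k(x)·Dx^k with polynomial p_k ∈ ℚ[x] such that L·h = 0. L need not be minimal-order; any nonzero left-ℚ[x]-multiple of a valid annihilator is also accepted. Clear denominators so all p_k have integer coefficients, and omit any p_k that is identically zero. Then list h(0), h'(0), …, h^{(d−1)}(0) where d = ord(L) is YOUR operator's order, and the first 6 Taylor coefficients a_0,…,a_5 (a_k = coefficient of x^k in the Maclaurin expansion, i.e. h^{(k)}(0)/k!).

f: a_k = 0, -4, 4, -16/3, 8, -64/5, …
g: a_k = 4, 12, 18, 18, 27/2, 81/10, …
h₀=f+g: left-lcm gives L₀, ord ≤ 3.
L = (-42 - 36·x)·Dx + (-1 - 36·x - 36·x^2)·Dx^2 + (5 + 16·x + 12·x^2)·Dx^3  (order 3).
h: a_k = 4, 8, 22, 38/3, 43/2, -47/10, …
ICs: h(0) = 4, h′(0) = 8, h′′(0) = 44.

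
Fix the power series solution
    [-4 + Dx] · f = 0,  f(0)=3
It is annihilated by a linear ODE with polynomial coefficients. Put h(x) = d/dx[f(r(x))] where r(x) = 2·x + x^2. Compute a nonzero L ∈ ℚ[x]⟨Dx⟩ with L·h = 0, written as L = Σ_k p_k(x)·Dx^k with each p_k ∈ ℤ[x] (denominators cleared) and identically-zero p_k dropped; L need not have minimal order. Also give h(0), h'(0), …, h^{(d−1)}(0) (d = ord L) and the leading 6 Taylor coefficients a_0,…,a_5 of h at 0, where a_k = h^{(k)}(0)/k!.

f: a_k = 3, 12, 24, 32, 32, 128/5, …
Substitute x→r, Dx→(1/r')Dx; clear ⇒ L₀.
h=h₀': d/dx-closure on L₀ ⇒ L.
L = (9 + 16·x + 8·x^2) + (-1 - x)·Dx  (order 1).
h: a_k = 24, 216, 1056, 3680, 10176, 118208/5, …
ICs: h(0) = 24.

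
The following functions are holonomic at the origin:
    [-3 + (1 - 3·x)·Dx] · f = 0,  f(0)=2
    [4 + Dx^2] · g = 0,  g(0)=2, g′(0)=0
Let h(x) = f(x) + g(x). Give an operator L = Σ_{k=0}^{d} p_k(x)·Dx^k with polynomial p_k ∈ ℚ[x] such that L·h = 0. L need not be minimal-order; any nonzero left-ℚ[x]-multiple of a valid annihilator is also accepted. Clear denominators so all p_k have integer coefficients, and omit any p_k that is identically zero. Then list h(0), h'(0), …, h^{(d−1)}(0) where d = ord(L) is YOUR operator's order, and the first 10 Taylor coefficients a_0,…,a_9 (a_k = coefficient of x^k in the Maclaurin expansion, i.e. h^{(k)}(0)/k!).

L = (348 - 144·x + 216·x^2) + (-44 + 180·x - 216·x^2 + 216·x^3)·Dx + (87 - 36·x + 54·x^2)·Dx^2 + (-11 + 45·x - 54·x^2 + 54·x^3)·Dx^3  (order 3).
h: a_k = 4, 6, 14, 54, 490/3, 486, 65602/45, 4374, 4133434/315, 39366, …
ICs: h(0) = 4, h′(0) = 6, h′′(0) = 28.

f: a_k = 2, 6, 18, 54, 162, 486, 1458, 4374, 13122, 39366, …
g: a_k = 2, 0, -4, 0, 4/3, 0, -8/45, 0, 4/315, 0, …
h₀=f+g: left-lcm gives L₀, ord ≤ 3.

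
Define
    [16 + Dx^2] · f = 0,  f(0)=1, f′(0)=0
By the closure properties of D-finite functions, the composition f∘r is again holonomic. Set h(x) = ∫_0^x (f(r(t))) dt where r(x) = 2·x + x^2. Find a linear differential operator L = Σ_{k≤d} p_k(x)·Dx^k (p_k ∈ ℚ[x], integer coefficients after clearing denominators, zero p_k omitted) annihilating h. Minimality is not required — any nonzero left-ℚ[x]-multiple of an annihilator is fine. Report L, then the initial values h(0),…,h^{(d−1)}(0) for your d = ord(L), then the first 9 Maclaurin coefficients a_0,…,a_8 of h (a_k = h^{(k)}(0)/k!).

L = (64 + 192·x + 192·x^2 + 64·x^3)·Dx - Dx^2 + (1 + x)·Dx^3  (order 3).
h: a_k = 0, 1, 0, -32/3, -8, 488/15, 512/9, -4864/315, -1888/15, …
ICs: h(0) = 0, h′(0) = 1, h′′(0) = 0.

f: a_k = 1, 0, -8, 0, 32/3, 0, -256/45, 0, 512/315, …
f∘r: x↦r, Dx↦Dx/r' in L_f ⇒ L₀.
h=∫₀ˣh₀: take L = L₀·Dx.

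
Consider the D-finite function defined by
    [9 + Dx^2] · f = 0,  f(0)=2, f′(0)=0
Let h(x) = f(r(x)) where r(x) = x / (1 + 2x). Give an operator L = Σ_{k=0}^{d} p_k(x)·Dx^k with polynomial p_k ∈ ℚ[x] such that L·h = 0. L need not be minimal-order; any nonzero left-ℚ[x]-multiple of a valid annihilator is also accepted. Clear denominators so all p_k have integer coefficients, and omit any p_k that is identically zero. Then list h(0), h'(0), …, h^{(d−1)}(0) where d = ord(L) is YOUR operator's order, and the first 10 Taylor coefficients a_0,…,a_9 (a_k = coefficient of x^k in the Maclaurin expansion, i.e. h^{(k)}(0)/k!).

f: a_k = 2, 0, -9, 0, 27/4, 0, -81/40, 0, 729/2240, 0, …
Substitute x→r, Dx→(1/r')Dx; clear ⇒ L₀.
L = 9 + (4 + 24·x + 48·x^2 + 32·x^3)·Dx + (1 + 8·x + 24·x^2 + 32·x^3 + 16·x^4)·Dx^2  (order 2).
h: a_k = 2, 0, -9, 36, -405/4, 234, -18081/40, 6723/10, -188955/448, -276921/140, …
ICs: h(0) = 2, h′(0) = 0.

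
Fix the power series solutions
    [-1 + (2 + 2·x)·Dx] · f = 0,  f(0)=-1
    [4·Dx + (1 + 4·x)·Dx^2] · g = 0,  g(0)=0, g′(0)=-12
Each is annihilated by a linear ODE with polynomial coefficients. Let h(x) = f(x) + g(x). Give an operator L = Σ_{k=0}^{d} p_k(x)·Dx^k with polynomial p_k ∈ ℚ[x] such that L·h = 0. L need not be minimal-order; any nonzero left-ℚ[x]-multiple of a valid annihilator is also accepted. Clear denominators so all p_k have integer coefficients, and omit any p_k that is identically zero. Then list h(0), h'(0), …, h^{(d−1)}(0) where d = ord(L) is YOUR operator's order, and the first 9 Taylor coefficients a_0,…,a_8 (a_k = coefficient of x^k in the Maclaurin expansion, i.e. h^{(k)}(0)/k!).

L = (52 + 16·x)·Dx + (125 + 232·x + 80·x^2)·Dx^2 + (14 + 78·x + 96·x^2 + 32·x^3)·Dx^3  (order 3).
h: a_k = -1, -25/2, 193/8, -1025/16, 24581/128, -786467/1280, 2097173/1024, -100663527/14336, 805306797/32768, …
ICs: h(0) = -1, h′(0) = -25/2, h′′(0) = 193/4.

f: a_k = -1, -1/2, 1/8, -1/16, 5/128, -7/256, 21/1024, -33/2048, 429/32768, …
g: a_k = 0, -12, 24, -64, 192, -3072/5, 2048, -49152/7, 24576, …
h₀=f+g: left-lcm gives L₀, ord ≤ 3.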